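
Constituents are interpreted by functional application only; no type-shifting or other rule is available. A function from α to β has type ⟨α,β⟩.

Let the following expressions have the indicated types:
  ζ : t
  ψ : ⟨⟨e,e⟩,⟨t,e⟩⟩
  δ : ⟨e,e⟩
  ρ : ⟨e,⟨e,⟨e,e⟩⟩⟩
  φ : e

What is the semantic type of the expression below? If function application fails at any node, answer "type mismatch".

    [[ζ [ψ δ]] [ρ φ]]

[ψ δ]: functor ψ : ⟨⟨e,e⟩,⟨t,e⟩⟩, argument δ : ⟨e,e⟩; result ⟨t,e⟩.
[ζ [ψ δ]]: functor [ψ δ] : ⟨t,e⟩, argument ζ : t; result e.
[ρ φ]: functor ρ : ⟨e,⟨e,⟨e,e⟩⟩⟩, argument φ : e; result ⟨e,⟨e,e⟩⟩.
[[ζ [ψ δ]] [ρ φ]]: functor [ρ φ] : ⟨e,⟨e,e⟩⟩, argument [ζ [ψ δ]] : e; result ⟨e,e⟩.

⟨e,e⟩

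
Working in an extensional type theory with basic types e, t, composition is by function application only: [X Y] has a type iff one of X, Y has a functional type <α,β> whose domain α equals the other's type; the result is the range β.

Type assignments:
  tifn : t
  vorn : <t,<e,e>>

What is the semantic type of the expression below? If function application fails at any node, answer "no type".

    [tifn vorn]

[tifn vorn]: vorn is <t,<e,e>>, tifn is t; result <e,e>.

<e,e>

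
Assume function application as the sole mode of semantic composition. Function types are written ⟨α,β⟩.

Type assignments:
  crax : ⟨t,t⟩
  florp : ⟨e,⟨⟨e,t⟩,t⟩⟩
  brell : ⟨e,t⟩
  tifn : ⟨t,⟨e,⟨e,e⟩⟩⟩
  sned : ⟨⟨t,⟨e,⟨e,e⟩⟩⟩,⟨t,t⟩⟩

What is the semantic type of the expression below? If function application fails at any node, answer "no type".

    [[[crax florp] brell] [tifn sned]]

At [crax florp]: neither ⟨t,t⟩ nor ⟨e,⟨⟨e,t⟩,t⟩⟩ can take the other as argument; the node is ill-typed.

no type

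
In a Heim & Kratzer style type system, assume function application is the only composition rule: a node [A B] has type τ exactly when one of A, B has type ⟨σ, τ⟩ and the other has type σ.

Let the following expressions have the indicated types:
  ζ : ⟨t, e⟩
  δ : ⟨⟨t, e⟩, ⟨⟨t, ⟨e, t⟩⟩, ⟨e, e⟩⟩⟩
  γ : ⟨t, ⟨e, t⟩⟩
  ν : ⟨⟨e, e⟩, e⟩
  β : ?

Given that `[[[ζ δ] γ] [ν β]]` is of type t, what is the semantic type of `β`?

⟨⟨⟨e, e⟩, e⟩, ⟨⟨e, e⟩, t⟩⟩

For [[[ζ δ] γ] [ν β]] to have type t with [[ζ δ] γ] of type ⟨e, e⟩, [ν β] must be the function: [ν β] : ⟨⟨e, e⟩, t⟩.
For [ν β] to have type ⟨⟨e, e⟩, t⟩ with ν of type ⟨⟨e, e⟩, e⟩, β must be the function: β : ⟨⟨⟨e, e⟩, e⟩, ⟨⟨e, e⟩, t⟩⟩.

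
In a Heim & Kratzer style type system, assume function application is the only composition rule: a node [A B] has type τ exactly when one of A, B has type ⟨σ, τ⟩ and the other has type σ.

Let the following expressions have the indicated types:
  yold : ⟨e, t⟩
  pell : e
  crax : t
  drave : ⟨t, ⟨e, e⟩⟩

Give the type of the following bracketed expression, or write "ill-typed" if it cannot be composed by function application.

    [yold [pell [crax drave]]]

[crax drave]: drave is ⟨t, ⟨e, e⟩⟩, crax is t; result ⟨e, e⟩.
[pell [crax drave]]: [crax drave] is ⟨e, e⟩, pell is e; result e.
[yold [pell [crax drave]]]: yold is ⟨e, t⟩, [pell [crax drave]] is e; result t.

t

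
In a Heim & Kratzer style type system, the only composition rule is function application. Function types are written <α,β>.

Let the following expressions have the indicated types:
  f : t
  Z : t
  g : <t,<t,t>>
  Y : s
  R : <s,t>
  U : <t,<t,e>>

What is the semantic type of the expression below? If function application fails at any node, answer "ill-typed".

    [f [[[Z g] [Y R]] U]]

At [Z g], g : <t,<t,t>> takes Z : t, giving <t,t>.
At [Y R], R : <s,t> takes Y : s, giving t.
At [[Z g] [Y R]], [Z g] : <t,t> takes [Y R] : t, giving t.
At [[[Z g] [Y R]] U], U : <t,<t,e>> takes [[Z g] [Y R]] : t, giving <t,e>.
At [f [[[Z g] [Y R]] U]], [[[Z g] [Y R]] U] : <t,e> takes f : t, giving e.

e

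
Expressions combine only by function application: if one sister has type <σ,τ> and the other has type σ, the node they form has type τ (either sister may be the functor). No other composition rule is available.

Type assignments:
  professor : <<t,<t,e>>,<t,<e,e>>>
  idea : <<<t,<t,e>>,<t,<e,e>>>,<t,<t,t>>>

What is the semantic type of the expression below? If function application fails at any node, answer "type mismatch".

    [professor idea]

<t,<t,t>>

[professor idea]: idea is <<<t,<t,e>>,<t,<e,e>>>,<t,<t,t>>>, professor is <<t,<t,e>>,<t,<e,e>>>; result <t,<t,t>>.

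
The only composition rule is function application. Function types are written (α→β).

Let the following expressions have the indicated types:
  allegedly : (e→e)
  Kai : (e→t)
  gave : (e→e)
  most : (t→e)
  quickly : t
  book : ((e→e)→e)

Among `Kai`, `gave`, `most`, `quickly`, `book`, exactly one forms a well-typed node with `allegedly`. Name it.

book

Kai : (e→t) — neither side's domain matches the other.
gave : (e→e) — neither side's domain matches the other.
most : (t→e) — neither side's domain matches the other.
quickly : t — neither side's domain matches the other.
book — combines: book : ((e→e)→e) takes allegedly : (e→e) as argument, giving e.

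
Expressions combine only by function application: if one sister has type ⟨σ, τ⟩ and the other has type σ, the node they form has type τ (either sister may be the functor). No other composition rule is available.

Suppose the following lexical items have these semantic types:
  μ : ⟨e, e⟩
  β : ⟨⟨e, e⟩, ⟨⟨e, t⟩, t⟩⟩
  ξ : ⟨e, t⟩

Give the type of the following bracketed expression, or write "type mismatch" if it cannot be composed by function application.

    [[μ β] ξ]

[μ β]: functor β : ⟨⟨e, e⟩, ⟨⟨e, t⟩, t⟩⟩, argument μ : ⟨e, e⟩; result ⟨⟨e, t⟩, t⟩.
[[μ β] ξ]: functor [μ β] : ⟨⟨e, t⟩, t⟩, argument ξ : ⟨e, t⟩; result t.

t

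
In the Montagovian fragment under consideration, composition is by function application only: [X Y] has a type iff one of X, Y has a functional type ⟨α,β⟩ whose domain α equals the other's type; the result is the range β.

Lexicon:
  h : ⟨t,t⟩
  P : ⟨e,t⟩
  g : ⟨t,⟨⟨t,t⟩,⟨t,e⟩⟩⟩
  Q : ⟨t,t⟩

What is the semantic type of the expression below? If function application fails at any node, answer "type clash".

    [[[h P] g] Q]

type clash

At [h P]: neither ⟨t,t⟩ nor ⟨e,t⟩ can take the other as argument; the node is ill-typed.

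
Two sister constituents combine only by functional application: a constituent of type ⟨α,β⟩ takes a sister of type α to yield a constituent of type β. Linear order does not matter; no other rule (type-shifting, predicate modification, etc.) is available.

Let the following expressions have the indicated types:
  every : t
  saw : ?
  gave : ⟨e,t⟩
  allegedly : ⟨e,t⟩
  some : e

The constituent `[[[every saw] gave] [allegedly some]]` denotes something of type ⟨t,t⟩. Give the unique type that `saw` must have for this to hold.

[[[every saw] gave] [allegedly some]] must have type ⟨t,t⟩. The sister [allegedly some] has type t; that is not a function onto ⟨t,t⟩, so [[every saw] gave] must be the functor, of type ⟨t,⟨t,t⟩⟩.
[[every saw] gave] must have type ⟨t,⟨t,t⟩⟩. The sister gave has type ⟨e,t⟩; that is not a function onto ⟨t,⟨t,t⟩⟩, so [every saw] must be the functor, of type ⟨⟨e,t⟩,⟨t,⟨t,t⟩⟩⟩.
[every saw] must have type ⟨⟨e,t⟩,⟨t,⟨t,t⟩⟩⟩. The sister every has type t; that is not a function onto ⟨⟨e,t⟩,⟨t,⟨t,t⟩⟩⟩, so saw must be the functor, of type ⟨t,⟨⟨e,t⟩,⟨t,⟨t,t⟩⟩⟩⟩.

⟨t,⟨⟨e,t⟩,⟨t,⟨t,t⟩⟩⟩⟩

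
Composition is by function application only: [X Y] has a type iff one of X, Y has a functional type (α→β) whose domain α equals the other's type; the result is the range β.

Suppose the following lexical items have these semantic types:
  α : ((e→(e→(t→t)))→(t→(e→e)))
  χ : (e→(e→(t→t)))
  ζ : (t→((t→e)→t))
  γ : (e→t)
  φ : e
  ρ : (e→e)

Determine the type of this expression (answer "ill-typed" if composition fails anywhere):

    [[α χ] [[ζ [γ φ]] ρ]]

[α χ]: functor α : ((e→(e→(t→t)))→(t→(e→e))), argument χ : (e→(e→(t→t))); result (t→(e→e)).
[γ φ]: functor γ : (e→t), argument φ : e; result t.
[ζ [γ φ]]: functor ζ : (t→((t→e)→t)), argument [γ φ] : t; result ((t→e)→t).
At [[ζ [γ φ]] ρ]: neither ((t→e)→t) nor (e→e) can take the other as argument; the node is ill-typed.

ill-typed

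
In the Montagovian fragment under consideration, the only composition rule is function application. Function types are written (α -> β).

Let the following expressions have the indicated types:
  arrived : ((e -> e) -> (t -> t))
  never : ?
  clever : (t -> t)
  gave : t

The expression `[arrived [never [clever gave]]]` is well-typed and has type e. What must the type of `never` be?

At [arrived [never [clever gave]]] (required: e): arrived is ((e -> e) -> (t -> t)), which is not a function with range e; hence [never [clever gave]] is the functor — type (((e -> e) -> (t -> t)) -> e).
At [never [clever gave]] (required: (((e -> e) -> (t -> t)) -> e)): [clever gave] is t, which is not a function with range (((e -> e) -> (t -> t)) -> e); hence never is the functor — type (t -> (((e -> e) -> (t -> t)) -> e)).

(t -> (((e -> e) -> (t -> t)) -> e))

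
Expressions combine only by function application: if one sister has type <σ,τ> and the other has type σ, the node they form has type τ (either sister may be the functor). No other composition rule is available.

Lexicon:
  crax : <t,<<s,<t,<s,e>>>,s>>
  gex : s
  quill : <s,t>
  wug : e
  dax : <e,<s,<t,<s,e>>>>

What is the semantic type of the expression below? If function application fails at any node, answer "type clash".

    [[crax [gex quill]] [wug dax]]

s

[gex quill]: <s,t> applied to s yields t.
[crax [gex quill]]: <t,<<s,<t,<s,e>>>,s>> applied to t yields <<s,<t,<s,e>>>,s>.
[wug dax]: <e,<s,<t,<s,e>>>> applied to e yields <s,<t,<s,e>>>.
[[crax [gex quill]] [wug dax]]: <<s,<t,<s,e>>>,s> applied to <s,<t,<s,e>>> yields s.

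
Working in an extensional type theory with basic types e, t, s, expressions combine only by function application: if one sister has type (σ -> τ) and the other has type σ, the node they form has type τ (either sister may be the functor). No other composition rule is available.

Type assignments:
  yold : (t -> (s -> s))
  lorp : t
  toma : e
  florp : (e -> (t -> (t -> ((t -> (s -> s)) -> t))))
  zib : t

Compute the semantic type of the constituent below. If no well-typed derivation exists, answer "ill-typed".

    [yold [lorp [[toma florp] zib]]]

[toma florp]: florp is (e -> (t -> (t -> ((t -> (s -> s)) -> t)))), toma is e; result (t -> (t -> ((t -> (s -> s)) -> t))).
[[toma florp] zib]: [toma florp] is (t -> (t -> ((t -> (s -> s)) -> t))), zib is t; result (t -> ((t -> (s -> s)) -> t)).
[lorp [[toma florp] zib]]: [[toma florp] zib] is (t -> ((t -> (s -> s)) -> t)), lorp is t; result ((t -> (s -> s)) -> t).
[yold [lorp [[toma florp] zib]]]: [lorp [[toma florp] zib]] is ((t -> (s -> s)) -> t), yold is (t -> (s -> s)); result t.

t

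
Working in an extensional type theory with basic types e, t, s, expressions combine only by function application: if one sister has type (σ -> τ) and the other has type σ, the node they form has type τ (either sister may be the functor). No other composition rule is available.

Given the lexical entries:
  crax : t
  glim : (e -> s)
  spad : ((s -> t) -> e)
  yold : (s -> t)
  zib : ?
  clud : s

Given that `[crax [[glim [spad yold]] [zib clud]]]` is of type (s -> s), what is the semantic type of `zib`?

(s -> (s -> (t -> (s -> s))))

[crax [[glim [spad yold]] [zib clud]]] must have type (s -> s). The sister crax has type t; that is not a function onto (s -> s), so [[glim [spad yold]] [zib clud]] must be the functor, of type (t -> (s -> s)).
[[glim [spad yold]] [zib clud]] must have type (t -> (s -> s)). The sister [glim [spad yold]] has type s; that is not a function onto (t -> (s -> s)), so [zib clud] must be the functor, of type (s -> (t -> (s -> s))).
[zib clud] must have type (s -> (t -> (s -> s))). The sister clud has type s; that is not a function onto (s -> (t -> (s -> s))), so zib must be the functor, of type (s -> (s -> (t -> (s -> s)))).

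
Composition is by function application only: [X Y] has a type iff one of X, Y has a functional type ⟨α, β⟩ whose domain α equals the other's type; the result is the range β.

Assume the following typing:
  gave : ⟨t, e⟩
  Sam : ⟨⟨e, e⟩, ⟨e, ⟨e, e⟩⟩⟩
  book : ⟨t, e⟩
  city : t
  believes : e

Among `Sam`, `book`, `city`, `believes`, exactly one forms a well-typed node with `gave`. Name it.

city

Sam : ⟨⟨e, e⟩, ⟨e, ⟨e, e⟩⟩⟩ — does not combine with gave.
book : ⟨t, e⟩ — does not combine with gave.
city — combines: gave : ⟨t, e⟩ takes city : t as argument, giving e.
believes : e — does not combine with gave.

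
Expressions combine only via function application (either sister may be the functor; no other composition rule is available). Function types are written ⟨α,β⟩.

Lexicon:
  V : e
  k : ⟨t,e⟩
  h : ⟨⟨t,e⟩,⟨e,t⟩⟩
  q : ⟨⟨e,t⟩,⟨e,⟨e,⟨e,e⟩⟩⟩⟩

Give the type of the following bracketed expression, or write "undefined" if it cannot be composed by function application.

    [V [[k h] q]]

⟨e,⟨e,e⟩⟩

[k h] — h of type ⟨⟨t,e⟩,⟨e,t⟩⟩ combines with k of type ⟨t,e⟩: type ⟨e,t⟩.
[[k h] q] — q of type ⟨⟨e,t⟩,⟨e,⟨e,⟨e,e⟩⟩⟩⟩ combines with [k h] of type ⟨e,t⟩: type ⟨e,⟨e,⟨e,e⟩⟩⟩.
[V [[k h] q]] — [[k h] q] of type ⟨e,⟨e,⟨e,e⟩⟩⟩ combines with V of type e: type ⟨e,⟨e,e⟩⟩.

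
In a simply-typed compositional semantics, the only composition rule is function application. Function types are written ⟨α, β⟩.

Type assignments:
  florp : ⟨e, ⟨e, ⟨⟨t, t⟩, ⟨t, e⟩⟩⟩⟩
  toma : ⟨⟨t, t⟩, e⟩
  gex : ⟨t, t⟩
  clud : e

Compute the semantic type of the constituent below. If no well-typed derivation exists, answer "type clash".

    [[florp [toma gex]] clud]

[toma gex] — toma of type ⟨⟨t, t⟩, e⟩ combines with gex of type ⟨t, t⟩: type e.
[florp [toma gex]] — florp of type ⟨e, ⟨e, ⟨⟨t, t⟩, ⟨t, e⟩⟩⟩⟩ combines with [toma gex] of type e: type ⟨e, ⟨⟨t, t⟩, ⟨t, e⟩⟩⟩.
[[florp [toma gex]] clud] — [florp [toma gex]] of type ⟨e, ⟨⟨t, t⟩, ⟨t, e⟩⟩⟩ combines with clud of type e: type ⟨⟨t, t⟩, ⟨t, e⟩⟩.

⟨⟨t, t⟩, ⟨t, e⟩⟩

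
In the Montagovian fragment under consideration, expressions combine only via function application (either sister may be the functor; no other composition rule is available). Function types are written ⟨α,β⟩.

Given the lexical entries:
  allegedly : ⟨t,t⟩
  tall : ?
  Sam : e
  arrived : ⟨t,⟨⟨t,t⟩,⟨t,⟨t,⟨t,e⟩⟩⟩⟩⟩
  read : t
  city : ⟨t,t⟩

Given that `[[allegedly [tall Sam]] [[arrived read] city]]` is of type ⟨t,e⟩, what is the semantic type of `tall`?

At [[allegedly [tall Sam]] [[arrived read] city]] (required: ⟨t,e⟩): [[arrived read] city] is ⟨t,⟨t,⟨t,e⟩⟩⟩, which is not a function with range ⟨t,e⟩; hence [allegedly [tall Sam]] is the functor — type ⟨⟨t,⟨t,⟨t,e⟩⟩⟩,⟨t,e⟩⟩.
At [allegedly [tall Sam]] (required: ⟨⟨t,⟨t,⟨t,e⟩⟩⟩,⟨t,e⟩⟩): allegedly is ⟨t,t⟩, which is not a function with range ⟨⟨t,⟨t,⟨t,e⟩⟩⟩,⟨t,e⟩⟩; hence [tall Sam] is the functor — type ⟨⟨t,t⟩,⟨⟨t,⟨t,⟨t,e⟩⟩⟩,⟨t,e⟩⟩⟩.
At [tall Sam] (required: ⟨⟨t,t⟩,⟨⟨t,⟨t,⟨t,e⟩⟩⟩,⟨t,e⟩⟩⟩): Sam is e, which is not a function with range ⟨⟨t,t⟩,⟨⟨t,⟨t,⟨t,e⟩⟩⟩,⟨t,e⟩⟩⟩; hence tall is the functor — type ⟨e,⟨⟨t,t⟩,⟨⟨t,⟨t,⟨t,e⟩⟩⟩,⟨t,e⟩⟩⟩⟩.

⟨e,⟨⟨t,t⟩,⟨⟨t,⟨t,⟨t,e⟩⟩⟩,⟨t,e⟩⟩⟩⟩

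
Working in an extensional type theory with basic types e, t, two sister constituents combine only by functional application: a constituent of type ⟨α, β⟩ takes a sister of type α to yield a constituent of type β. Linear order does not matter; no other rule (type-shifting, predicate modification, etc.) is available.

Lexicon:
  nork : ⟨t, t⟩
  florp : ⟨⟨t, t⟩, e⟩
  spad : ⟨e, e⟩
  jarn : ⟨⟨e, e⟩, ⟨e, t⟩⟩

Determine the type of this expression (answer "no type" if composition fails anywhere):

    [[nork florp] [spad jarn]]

At [nork florp], florp : ⟨⟨t, t⟩, e⟩ takes nork : ⟨t, t⟩, giving e.
At [spad jarn], jarn : ⟨⟨e, e⟩, ⟨e, t⟩⟩ takes spad : ⟨e, e⟩, giving ⟨e, t⟩.
At [[nork florp] [spad jarn]], [spad jarn] : ⟨e, t⟩ takes [nork florp] : e, giving t.

t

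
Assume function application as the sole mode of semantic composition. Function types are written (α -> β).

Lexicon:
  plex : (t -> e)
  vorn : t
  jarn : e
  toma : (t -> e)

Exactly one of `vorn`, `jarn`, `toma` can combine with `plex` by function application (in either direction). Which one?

vorn

vorn — combines: plex : (t -> e) takes vorn : t as argument, giving e.
jarn : e — plex needs t; jarn needs nothing (atomic); neither fits.
toma : (t -> e) — plex needs t; toma needs t; neither fits.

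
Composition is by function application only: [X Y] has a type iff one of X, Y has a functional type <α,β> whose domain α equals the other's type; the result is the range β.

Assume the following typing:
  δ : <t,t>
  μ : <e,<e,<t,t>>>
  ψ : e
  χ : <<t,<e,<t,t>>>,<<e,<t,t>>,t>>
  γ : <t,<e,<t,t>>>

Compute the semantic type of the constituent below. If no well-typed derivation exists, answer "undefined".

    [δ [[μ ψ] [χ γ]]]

[μ ψ]: functor μ : <e,<e,<t,t>>>, argument ψ : e; result <e,<t,t>>.
[χ γ]: functor χ : <<t,<e,<t,t>>>,<<e,<t,t>>,t>>, argument γ : <t,<e,<t,t>>>; result <<e,<t,t>>,t>.
[[μ ψ] [χ γ]]: functor [χ γ] : <<e,<t,t>>,t>, argument [μ ψ] : <e,<t,t>>; result t.
[δ [[μ ψ] [χ γ]]]: functor δ : <t,t>, argument [[μ ψ] [χ γ]] : t; result t.

t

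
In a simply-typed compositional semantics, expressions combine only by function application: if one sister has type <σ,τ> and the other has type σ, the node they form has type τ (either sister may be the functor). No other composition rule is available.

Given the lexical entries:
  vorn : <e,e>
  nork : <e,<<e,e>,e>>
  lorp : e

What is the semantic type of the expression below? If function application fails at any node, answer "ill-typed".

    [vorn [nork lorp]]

At [nork lorp], nork : <e,<<e,e>,e>> takes lorp : e, giving <<e,e>,e>.
At [vorn [nork lorp]], [nork lorp] : <<e,e>,e> takes vorn : <e,e>, giving e.

e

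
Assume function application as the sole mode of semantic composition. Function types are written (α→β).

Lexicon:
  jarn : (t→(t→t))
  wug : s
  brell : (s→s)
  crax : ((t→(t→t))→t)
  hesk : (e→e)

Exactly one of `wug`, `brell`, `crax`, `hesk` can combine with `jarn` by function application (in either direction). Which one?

wug : s — neither side's domain matches the other.
brell : (s→s) — neither side's domain matches the other.
crax — combines: crax : ((t→(t→t))→t) takes jarn : (t→(t→t)) as argument, giving t.
hesk : (e→e) — neither side's domain matches the other.

crax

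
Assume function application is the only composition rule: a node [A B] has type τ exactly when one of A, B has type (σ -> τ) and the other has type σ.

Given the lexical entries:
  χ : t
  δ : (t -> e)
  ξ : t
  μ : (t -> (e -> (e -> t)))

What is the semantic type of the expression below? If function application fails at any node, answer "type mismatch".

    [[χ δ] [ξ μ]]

[χ δ] — δ of type (t -> e) combines with χ of type t: type e.
[ξ μ] — μ of type (t -> (e -> (e -> t))) combines with ξ of type t: type (e -> (e -> t)).
[[χ δ] [ξ μ]] — [ξ μ] of type (e -> (e -> t)) combines with [χ δ] of type e: type (e -> t).

(e -> t)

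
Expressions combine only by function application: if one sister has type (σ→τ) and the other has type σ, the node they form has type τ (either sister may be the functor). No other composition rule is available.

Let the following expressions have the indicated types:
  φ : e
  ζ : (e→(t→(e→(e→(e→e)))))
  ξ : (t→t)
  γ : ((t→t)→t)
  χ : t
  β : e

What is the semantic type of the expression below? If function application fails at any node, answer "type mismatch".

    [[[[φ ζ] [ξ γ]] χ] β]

type mismatch

[φ ζ]: (e→(t→(e→(e→(e→e))))) applied to e yields (t→(e→(e→(e→e)))).
[ξ γ]: ((t→t)→t) applied to (t→t) yields t.
[[φ ζ] [ξ γ]]: (t→(e→(e→(e→e)))) applied to t yields (e→(e→(e→e))).
At [[[φ ζ] [ξ γ]] χ]: neither (e→(e→(e→e))) nor t can take the other as argument; the node is ill-typed.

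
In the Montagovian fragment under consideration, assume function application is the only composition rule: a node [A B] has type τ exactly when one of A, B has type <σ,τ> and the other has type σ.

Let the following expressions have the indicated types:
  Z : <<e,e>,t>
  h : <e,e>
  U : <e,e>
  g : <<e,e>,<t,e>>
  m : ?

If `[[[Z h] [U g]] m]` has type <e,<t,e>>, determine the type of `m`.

<e,<e,<t,e>>>

[[[Z h] [U g]] m] is required to be <e,<t,e>>. [[Z h] [U g]] : e cannot yield <e,<t,e>> as functor, so m : <e,<e,<t,e>>>.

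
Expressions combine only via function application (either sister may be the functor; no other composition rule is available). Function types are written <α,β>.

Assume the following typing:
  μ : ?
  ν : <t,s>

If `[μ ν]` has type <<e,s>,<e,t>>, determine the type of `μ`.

At [μ ν] (required: <<e,s>,<e,t>>): ν is <t,s>, which is not a function with range <<e,s>,<e,t>>; hence μ is the functor — type <<t,s>,<<e,s>,<e,t>>>.

<<t,s>,<<e,s>,<e,t>>>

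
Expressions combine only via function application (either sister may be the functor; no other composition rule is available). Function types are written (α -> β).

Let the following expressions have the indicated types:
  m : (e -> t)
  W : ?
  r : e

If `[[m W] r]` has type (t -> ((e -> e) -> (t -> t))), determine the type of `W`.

((e -> t) -> (e -> (t -> ((e -> e) -> (t -> t)))))

For [[m W] r] to have type (t -> ((e -> e) -> (t -> t))) with r of type e, [m W] must be the function: [m W] : (e -> (t -> ((e -> e) -> (t -> t)))).
For [m W] to have type (e -> (t -> ((e -> e) -> (t -> t)))) with m of type (e -> t), W must be the function: W : ((e -> t) -> (e -> (t -> ((e -> e) -> (t -> t))))).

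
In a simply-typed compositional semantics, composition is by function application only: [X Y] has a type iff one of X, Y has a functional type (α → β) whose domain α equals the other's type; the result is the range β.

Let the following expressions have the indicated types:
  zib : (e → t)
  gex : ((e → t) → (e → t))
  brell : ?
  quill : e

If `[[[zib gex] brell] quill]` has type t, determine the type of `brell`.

((e → t) → (e → t))

[[[zib gex] brell] quill] must have type t. The sister quill has type e; that is not a function onto t, so [[zib gex] brell] must be the functor, of type (e → t).
[[zib gex] brell] must have type (e → t). The sister [zib gex] has type (e → t); that is not a function onto (e → t), so brell must be the functor, of type ((e → t) → (e → t)).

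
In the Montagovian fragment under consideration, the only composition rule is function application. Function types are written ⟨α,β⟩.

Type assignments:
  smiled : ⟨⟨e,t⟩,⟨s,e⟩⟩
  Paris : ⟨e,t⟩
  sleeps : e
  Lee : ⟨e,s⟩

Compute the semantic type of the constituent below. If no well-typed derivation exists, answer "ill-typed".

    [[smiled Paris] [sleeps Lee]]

[smiled Paris] — smiled of type ⟨⟨e,t⟩,⟨s,e⟩⟩ combines with Paris of type ⟨e,t⟩: type ⟨s,e⟩.
[sleeps Lee] — Lee of type ⟨e,s⟩ combines with sleeps of type e: type s.
[[smiled Paris] [sleeps Lee]] — [smiled Paris] of type ⟨s,e⟩ combines with [sleeps Lee] of type s: type e.

e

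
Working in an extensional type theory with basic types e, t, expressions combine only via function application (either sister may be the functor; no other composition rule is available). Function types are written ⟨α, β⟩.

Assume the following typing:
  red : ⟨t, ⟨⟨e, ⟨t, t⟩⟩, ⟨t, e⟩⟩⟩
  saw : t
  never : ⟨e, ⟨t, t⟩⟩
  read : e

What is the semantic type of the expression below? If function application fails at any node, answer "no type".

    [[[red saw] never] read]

[red saw]: red is ⟨t, ⟨⟨e, ⟨t, t⟩⟩, ⟨t, e⟩⟩⟩, saw is t; result ⟨⟨e, ⟨t, t⟩⟩, ⟨t, e⟩⟩.
[[red saw] never]: [red saw] is ⟨⟨e, ⟨t, t⟩⟩, ⟨t, e⟩⟩, never is ⟨e, ⟨t, t⟩⟩; result ⟨t, e⟩.
[[[red saw] never] read]: ⟨t, e⟩ and e cannot combine by function application — type clash.

no type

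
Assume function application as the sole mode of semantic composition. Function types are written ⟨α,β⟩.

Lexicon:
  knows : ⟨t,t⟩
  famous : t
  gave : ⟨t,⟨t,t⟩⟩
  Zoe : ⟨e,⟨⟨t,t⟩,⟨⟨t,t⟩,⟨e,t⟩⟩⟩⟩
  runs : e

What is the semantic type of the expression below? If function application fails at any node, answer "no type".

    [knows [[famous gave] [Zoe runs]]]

⟨e,t⟩

[famous gave]: ⟨t,⟨t,t⟩⟩ applied to t yields ⟨t,t⟩.
[Zoe runs]: ⟨e,⟨⟨t,t⟩,⟨⟨t,t⟩,⟨e,t⟩⟩⟩⟩ applied to e yields ⟨⟨t,t⟩,⟨⟨t,t⟩,⟨e,t⟩⟩⟩.
[[famous gave] [Zoe runs]]: ⟨⟨t,t⟩,⟨⟨t,t⟩,⟨e,t⟩⟩⟩ applied to ⟨t,t⟩ yields ⟨⟨t,t⟩,⟨e,t⟩⟩.
[knows [[famous gave] [Zoe runs]]]: ⟨⟨t,t⟩,⟨e,t⟩⟩ applied to ⟨t,t⟩ yields ⟨e,t⟩.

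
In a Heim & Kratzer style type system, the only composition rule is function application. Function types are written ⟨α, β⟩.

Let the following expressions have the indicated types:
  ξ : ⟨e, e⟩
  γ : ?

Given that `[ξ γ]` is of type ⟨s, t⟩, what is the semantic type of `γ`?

At [ξ γ] (required: ⟨s, t⟩): ξ is ⟨e, e⟩, which is not a function with range ⟨s, t⟩; hence γ is the functor — type ⟨⟨e, e⟩, ⟨s, t⟩⟩.

⟨⟨e, e⟩, ⟨s, t⟩⟩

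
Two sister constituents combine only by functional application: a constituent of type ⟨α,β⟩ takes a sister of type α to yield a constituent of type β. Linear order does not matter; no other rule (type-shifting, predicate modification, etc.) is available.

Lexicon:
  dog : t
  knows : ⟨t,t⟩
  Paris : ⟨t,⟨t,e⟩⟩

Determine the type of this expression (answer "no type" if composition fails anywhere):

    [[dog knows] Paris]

⟨t,e⟩

[dog knows]: knows is ⟨t,t⟩, dog is t; result t.
[[dog knows] Paris]: Paris is ⟨t,⟨t,e⟩⟩, [dog knows] is t; result ⟨t,e⟩.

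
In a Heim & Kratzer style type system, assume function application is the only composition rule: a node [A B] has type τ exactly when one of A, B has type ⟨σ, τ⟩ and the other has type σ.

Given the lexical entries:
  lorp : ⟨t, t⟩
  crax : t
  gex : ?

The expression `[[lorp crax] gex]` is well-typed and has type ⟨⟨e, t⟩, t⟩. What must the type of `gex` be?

⟨t, ⟨⟨e, t⟩, t⟩⟩

At [[lorp crax] gex] (required: ⟨⟨e, t⟩, t⟩): [lorp crax] is t, which is not a function with range ⟨⟨e, t⟩, t⟩; hence gex is the functor — type ⟨t, ⟨⟨e, t⟩, t⟩⟩.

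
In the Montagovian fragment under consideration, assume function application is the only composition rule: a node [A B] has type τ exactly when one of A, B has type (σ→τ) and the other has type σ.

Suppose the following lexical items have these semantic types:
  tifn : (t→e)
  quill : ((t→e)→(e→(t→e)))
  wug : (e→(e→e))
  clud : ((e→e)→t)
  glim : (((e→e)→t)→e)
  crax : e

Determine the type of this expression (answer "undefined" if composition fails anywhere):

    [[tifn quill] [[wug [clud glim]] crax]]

[tifn quill]: quill is ((t→e)→(e→(t→e))), tifn is (t→e); result (e→(t→e)).
[clud glim]: glim is (((e→e)→t)→e), clud is ((e→e)→t); result e.
[wug [clud glim]]: wug is (e→(e→e)), [clud glim] is e; result (e→e).
[[wug [clud glim]] crax]: [wug [clud glim]] is (e→e), crax is e; result e.
[[tifn quill] [[wug [clud glim]] crax]]: [tifn quill] is (e→(t→e)), [[wug [clud glim]] crax] is e; result (t→e).

(t→e)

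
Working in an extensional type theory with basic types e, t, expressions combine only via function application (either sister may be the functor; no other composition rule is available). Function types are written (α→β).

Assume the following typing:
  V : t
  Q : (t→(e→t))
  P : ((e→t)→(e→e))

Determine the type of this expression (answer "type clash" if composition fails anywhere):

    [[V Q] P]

(e→e)

[V Q]: (t→(e→t)) applied to t yields (e→t).
[[V Q] P]: ((e→t)→(e→e)) applied to (e→t) yields (e→e).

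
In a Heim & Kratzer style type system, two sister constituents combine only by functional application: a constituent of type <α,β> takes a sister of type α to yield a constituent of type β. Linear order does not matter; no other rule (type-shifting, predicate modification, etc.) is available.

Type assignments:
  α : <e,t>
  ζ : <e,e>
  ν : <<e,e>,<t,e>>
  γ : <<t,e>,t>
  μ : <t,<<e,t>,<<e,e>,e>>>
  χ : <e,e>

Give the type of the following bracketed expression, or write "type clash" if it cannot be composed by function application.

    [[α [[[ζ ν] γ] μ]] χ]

[ζ ν]: ν is <<e,e>,<t,e>>, ζ is <e,e>; result <t,e>.
[[ζ ν] γ]: γ is <<t,e>,t>, [ζ ν] is <t,e>; result t.
[[[ζ ν] γ] μ]: μ is <t,<<e,t>,<<e,e>,e>>>, [[ζ ν] γ] is t; result <<e,t>,<<e,e>,e>>.
[α [[[ζ ν] γ] μ]]: [[[ζ ν] γ] μ] is <<e,t>,<<e,e>,e>>, α is <e,t>; result <<e,e>,e>.
[[α [[[ζ ν] γ] μ]] χ]: [α [[[ζ ν] γ] μ]] is <<e,e>,e>, χ is <e,e>; result e.

e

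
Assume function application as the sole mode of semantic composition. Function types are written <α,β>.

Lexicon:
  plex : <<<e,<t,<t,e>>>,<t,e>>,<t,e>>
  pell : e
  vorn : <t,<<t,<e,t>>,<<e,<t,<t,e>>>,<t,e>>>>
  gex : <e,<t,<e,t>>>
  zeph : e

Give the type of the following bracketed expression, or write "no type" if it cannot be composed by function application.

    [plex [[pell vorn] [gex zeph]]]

no type

[pell vorn]: e with <t,<<t,<e,t>>,<<e,<t,<t,e>>>,<t,e>>>> — neither is a function whose domain matches the other; composition fails here.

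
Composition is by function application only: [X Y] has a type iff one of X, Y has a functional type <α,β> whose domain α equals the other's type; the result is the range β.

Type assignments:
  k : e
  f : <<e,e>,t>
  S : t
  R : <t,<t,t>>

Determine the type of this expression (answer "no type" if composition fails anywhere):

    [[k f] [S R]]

no type

[k f]: e with <<e,e>,t> — neither is a function whose domain matches the other; composition fails here.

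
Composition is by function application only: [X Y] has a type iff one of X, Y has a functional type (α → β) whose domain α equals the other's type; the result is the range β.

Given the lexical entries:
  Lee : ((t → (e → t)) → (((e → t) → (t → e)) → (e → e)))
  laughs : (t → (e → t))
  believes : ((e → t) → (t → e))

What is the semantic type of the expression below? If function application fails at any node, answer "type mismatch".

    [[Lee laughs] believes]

[Lee laughs]: Lee is ((t → (e → t)) → (((e → t) → (t → e)) → (e → e))), laughs is (t → (e → t)); result (((e → t) → (t → e)) → (e → e)).
[[Lee laughs] believes]: [Lee laughs] is (((e → t) → (t → e)) → (e → e)), believes is ((e → t) → (t → e)); result (e → e).

(e → e)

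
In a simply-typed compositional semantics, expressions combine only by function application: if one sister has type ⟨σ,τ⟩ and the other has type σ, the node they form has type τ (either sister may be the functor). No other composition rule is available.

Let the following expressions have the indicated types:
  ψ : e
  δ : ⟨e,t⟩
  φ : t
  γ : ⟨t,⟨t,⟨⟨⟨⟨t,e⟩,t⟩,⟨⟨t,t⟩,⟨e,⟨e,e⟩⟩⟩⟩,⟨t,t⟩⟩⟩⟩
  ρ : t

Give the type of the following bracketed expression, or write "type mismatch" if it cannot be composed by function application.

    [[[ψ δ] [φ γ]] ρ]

[ψ δ]: functor δ : ⟨e,t⟩, argument ψ : e; result t.
[φ γ]: functor γ : ⟨t,⟨t,⟨⟨⟨⟨t,e⟩,t⟩,⟨⟨t,t⟩,⟨e,⟨e,e⟩⟩⟩⟩,⟨t,t⟩⟩⟩⟩, argument φ : t; result ⟨t,⟨⟨⟨⟨t,e⟩,t⟩,⟨⟨t,t⟩,⟨e,⟨e,e⟩⟩⟩⟩,⟨t,t⟩⟩⟩.
[[ψ δ] [φ γ]]: functor [φ γ] : ⟨t,⟨⟨⟨⟨t,e⟩,t⟩,⟨⟨t,t⟩,⟨e,⟨e,e⟩⟩⟩⟩,⟨t,t⟩⟩⟩, argument [ψ δ] : t; result ⟨⟨⟨⟨t,e⟩,t⟩,⟨⟨t,t⟩,⟨e,⟨e,e⟩⟩⟩⟩,⟨t,t⟩⟩.
At [[[ψ δ] [φ γ]] ρ]: neither ⟨⟨⟨⟨t,e⟩,t⟩,⟨⟨t,t⟩,⟨e,⟨e,e⟩⟩⟩⟩,⟨t,t⟩⟩ nor t can take the other as argument; the node is ill-typed.

type mismatch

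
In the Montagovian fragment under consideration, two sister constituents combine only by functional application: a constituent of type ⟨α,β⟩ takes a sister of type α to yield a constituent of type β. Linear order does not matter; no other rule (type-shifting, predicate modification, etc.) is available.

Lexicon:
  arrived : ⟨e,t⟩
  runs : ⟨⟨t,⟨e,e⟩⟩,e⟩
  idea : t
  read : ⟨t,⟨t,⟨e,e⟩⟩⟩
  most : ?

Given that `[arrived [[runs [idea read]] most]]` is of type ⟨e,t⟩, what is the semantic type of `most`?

⟨e,⟨⟨e,t⟩,⟨e,t⟩⟩⟩

At [arrived [[runs [idea read]] most]] (required: ⟨e,t⟩): arrived is ⟨e,t⟩, which is not a function with range ⟨e,t⟩; hence [[runs [idea read]] most] is the functor — type ⟨⟨e,t⟩,⟨e,t⟩⟩.
At [[runs [idea read]] most] (required: ⟨⟨e,t⟩,⟨e,t⟩⟩): [runs [idea read]] is e, which is not a function with range ⟨⟨e,t⟩,⟨e,t⟩⟩; hence most is the functor — type ⟨e,⟨⟨e,t⟩,⟨e,t⟩⟩⟩.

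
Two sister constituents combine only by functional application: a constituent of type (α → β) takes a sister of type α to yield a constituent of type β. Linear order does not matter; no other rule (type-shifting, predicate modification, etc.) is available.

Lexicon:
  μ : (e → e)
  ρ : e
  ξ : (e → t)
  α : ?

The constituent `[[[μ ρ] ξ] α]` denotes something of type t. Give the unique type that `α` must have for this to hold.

[[[μ ρ] ξ] α] is required to be t. [[μ ρ] ξ] : t cannot yield t as functor, so α : (t → t).

(t → t)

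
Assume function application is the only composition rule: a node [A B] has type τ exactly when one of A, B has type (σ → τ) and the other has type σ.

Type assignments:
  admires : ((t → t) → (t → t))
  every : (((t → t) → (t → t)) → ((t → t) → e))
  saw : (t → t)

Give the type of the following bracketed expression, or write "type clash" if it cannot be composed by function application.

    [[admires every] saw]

e

[admires every]: (((t → t) → (t → t)) → ((t → t) → e)) applied to ((t → t) → (t → t)) yields ((t → t) → e).
[[admires every] saw]: ((t → t) → e) applied to (t → t) yields e.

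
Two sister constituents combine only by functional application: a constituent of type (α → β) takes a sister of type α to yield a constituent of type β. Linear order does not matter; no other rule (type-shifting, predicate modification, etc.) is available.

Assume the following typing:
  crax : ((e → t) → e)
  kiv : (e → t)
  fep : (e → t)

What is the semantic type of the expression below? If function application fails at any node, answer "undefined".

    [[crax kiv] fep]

t

[crax kiv] — crax of type ((e → t) → e) combines with kiv of type (e → t): type e.
[[crax kiv] fep] — fep of type (e → t) combines with [crax kiv] of type e: type t.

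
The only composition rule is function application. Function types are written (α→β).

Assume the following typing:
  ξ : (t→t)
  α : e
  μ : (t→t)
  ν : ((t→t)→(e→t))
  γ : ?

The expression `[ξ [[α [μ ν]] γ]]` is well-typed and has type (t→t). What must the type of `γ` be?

For [ξ [[α [μ ν]] γ]] to have type (t→t) with ξ of type (t→t), [[α [μ ν]] γ] must be the function: [[α [μ ν]] γ] : ((t→t)→(t→t)).
For [[α [μ ν]] γ] to have type ((t→t)→(t→t)) with [α [μ ν]] of type t, γ must be the function: γ : (t→((t→t)→(t→t))).

(t→((t→t)→(t→t)))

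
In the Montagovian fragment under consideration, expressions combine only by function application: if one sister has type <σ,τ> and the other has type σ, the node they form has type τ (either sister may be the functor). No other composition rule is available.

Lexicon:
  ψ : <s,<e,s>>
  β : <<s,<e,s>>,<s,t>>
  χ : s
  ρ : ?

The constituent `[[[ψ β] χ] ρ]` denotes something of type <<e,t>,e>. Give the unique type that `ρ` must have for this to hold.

[[[ψ β] χ] ρ] is required to be <<e,t>,e>. [[ψ β] χ] : t cannot yield <<e,t>,e> as functor, so ρ : <t,<<e,t>,e>>.

<t,<<e,t>,e>>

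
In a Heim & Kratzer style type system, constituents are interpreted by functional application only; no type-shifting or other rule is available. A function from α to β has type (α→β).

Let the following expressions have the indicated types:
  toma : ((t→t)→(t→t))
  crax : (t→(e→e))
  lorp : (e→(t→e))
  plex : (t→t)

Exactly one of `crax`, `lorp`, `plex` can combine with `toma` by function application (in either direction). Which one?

plex

crax : (t→(e→e)) — neither side's domain matches the other.
lorp : (e→(t→e)) — neither side's domain matches the other.
plex — combines: toma : ((t→t)→(t→t)) takes plex : (t→t) as argument, giving (t→t).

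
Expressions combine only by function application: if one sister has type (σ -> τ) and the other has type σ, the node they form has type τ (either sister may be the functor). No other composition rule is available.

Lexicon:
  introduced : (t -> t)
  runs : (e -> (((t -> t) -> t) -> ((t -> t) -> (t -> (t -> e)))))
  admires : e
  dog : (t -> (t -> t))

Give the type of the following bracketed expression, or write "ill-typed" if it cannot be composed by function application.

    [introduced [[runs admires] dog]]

ill-typed

[runs admires]: runs is (e -> (((t -> t) -> t) -> ((t -> t) -> (t -> (t -> e))))), admires is e; result (((t -> t) -> t) -> ((t -> t) -> (t -> (t -> e)))).
[[runs admires] dog]: (((t -> t) -> t) -> ((t -> t) -> (t -> (t -> e)))) and (t -> (t -> t)) cannot combine by function application — type clash.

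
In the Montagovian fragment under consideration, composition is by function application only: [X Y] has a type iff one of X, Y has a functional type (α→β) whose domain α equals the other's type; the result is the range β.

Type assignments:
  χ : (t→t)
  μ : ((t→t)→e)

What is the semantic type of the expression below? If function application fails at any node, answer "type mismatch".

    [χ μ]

e

[χ μ]: μ is ((t→t)→e), χ is (t→t); result e.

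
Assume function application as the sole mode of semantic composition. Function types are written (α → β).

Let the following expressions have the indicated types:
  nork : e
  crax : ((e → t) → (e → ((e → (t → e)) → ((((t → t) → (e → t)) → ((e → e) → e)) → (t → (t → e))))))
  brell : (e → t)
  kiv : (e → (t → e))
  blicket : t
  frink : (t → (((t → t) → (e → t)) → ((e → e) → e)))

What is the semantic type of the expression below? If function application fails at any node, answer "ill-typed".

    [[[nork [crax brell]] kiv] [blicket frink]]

[crax brell] — crax of type ((e → t) → (e → ((e → (t → e)) → ((((t → t) → (e → t)) → ((e → e) → e)) → (t → (t → e)))))) combines with brell of type (e → t): type (e → ((e → (t → e)) → ((((t → t) → (e → t)) → ((e → e) → e)) → (t → (t → e))))).
[nork [crax brell]] — [crax brell] of type (e → ((e → (t → e)) → ((((t → t) → (e → t)) → ((e → e) → e)) → (t → (t → e))))) combines with nork of type e: type ((e → (t → e)) → ((((t → t) → (e → t)) → ((e → e) → e)) → (t → (t → e)))).
[[nork [crax brell]] kiv] — [nork [crax brell]] of type ((e → (t → e)) → ((((t → t) → (e → t)) → ((e → e) → e)) → (t → (t → e)))) combines with kiv of type (e → (t → e)): type ((((t → t) → (e → t)) → ((e → e) → e)) → (t → (t → e))).
[blicket frink] — frink of type (t → (((t → t) → (e → t)) → ((e → e) → e))) combines with blicket of type t: type (((t → t) → (e → t)) → ((e → e) → e)).
[[[nork [crax brell]] kiv] [blicket frink]] — [[nork [crax brell]] kiv] of type ((((t → t) → (e → t)) → ((e → e) → e)) → (t → (t → e))) combines with [blicket frink] of type (((t → t) → (e → t)) → ((e → e) → e)): type (t → (t → e)).

(t → (t → e))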